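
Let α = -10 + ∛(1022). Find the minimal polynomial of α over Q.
m_α(x) = x^3 + 30x^2 + 300x - 22

Set β = α + 10 = ∛(1022), so β^3 = 1022. Then (α + 10)^3 - 1022 = 0, i.e. α is a root of g(x) = (x + 10)^3 - 1022 = x^3 + 30x^2 + 300x - 22. Since g(x) = h(x + 10) where h(x) = x^3 - 1022, and h is irreducible over Q (because 1022 is not a perfect cube, so h has no rational root, and a monic cubic with no rational root is irreducible), g is also irreducible (irreducibility is preserved under the substitution x → x + 10). Hence m_α(x) = x^3 + 30x^2 + 300x - 22.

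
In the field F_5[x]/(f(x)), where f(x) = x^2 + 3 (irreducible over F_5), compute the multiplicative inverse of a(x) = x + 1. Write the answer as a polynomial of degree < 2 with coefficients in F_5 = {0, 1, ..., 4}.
a(x)^(-1) ≡ x + 4 (mod f(x))

Since f is irreducible over F_5, F_5[x]/(f) is a field and a(x) ≠ 0 has an inverse. Apply the extended Euclidean algorithm to f(x) and a(x) in F_5[x]: f(x) = (x + 4)·a(x) + (4). The last nonzero remainder is the constant 4 = gcd(f, a) in F_5. Back-substituting through the division chain expresses 4 = s(x)·a(x) + t(x)·f(x) with s(x) ≡ 4x + 1 (mod f), so (4x + 1)·a(x) ≡ 4 (mod f). Multiplying by 4^(-1) ≡ 4 in F_5 gives a(x)^(-1) ≡ 4·(4x + 1) ≡ x + 4 (mod f). Check: (x + 1)·(x + 4) = x^2 + 4 ≡ 1 (mod x^2 + 3).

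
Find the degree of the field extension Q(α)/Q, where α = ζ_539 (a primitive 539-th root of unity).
[Q(α):Q] = 420

The minimal polynomial of ζ_539 over Q is the 539-th cyclotomic polynomial Φ_539(x), which is irreducible over Q and has degree φ(539) = 420. Hence [Q(α):Q] = φ(539) = 420.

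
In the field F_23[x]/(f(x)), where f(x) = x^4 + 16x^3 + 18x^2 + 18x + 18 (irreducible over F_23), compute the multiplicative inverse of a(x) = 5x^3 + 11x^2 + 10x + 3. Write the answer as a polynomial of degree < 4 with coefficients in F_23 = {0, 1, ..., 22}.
a(x)^(-1) ≡ 8x^3 + 22x^2 + 5x + 21 (mod f(x))

Since f is irreducible over F_23, F_23[x]/(f) is a field and a(x) ≠ 0 has an inverse. Apply the extended Euclidean algorithm to f(x) and a(x) in F_23[x]: f(x) = (14x)·a(x) + (16x^2 + 22x + 18);  a(x) = (19x + 22)·(16x^2 + 22x + 18) + (12x + 21);  (16x^2 + 22x + 18) = (9x + 11)·(12x + 21) + (17). The last nonzero remainder is the constant 17 = gcd(f, a) in F_23. Back-substituting through the division chain expresses 17 = s(x)·a(x) + t(x)·f(x) with s(x) ≡ 21x^3 + 6x^2 + 16x + 12 (mod f), so (21x^3 + 6x^2 + 16x + 12)·a(x) ≡ 17 (mod f). Multiplying by 17^(-1) ≡ 19 in F_23 gives a(x)^(-1) ≡ 19·(21x^3 + 6x^2 + 16x + 12) ≡ 8x^3 + 22x^2 + 5x + 21 (mod f). Check: (5x^3 + 11x^2 + 10x + 3)·(8x^3 + 22x^2 + 5x + 21) = 17x^6 + 14x^5 + 2x^4 + 13x^3 + 2x^2 + 18x + 17 ≡ 1 (mod x^4 + 16x^3 + 18x^2 + 18x + 18).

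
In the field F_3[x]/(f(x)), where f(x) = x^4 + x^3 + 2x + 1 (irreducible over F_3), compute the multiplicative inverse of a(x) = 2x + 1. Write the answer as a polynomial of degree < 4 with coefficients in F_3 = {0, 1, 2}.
a(x)^(-1) ≡ 2x^3 + x^2 + x + 2 (mod f(x))

Since f is irreducible over F_3, F_3[x]/(f) is a field and a(x) ≠ 0 has an inverse. Apply the extended Euclidean algorithm to f(x) and a(x) in F_3[x]: f(x) = (2x^3 + x^2 + x + 2)·a(x) + (2). The last nonzero remainder is the constant 2 = gcd(f, a) in F_3. Back-substituting through the division chain expresses 2 = s(x)·a(x) + t(x)·f(x) with s(x) ≡ x^3 + 2x^2 + 2x + 1 (mod f), so (x^3 + 2x^2 + 2x + 1)·a(x) ≡ 2 (mod f). Multiplying by 2^(-1) ≡ 2 in F_3 gives a(x)^(-1) ≡ 2·(x^3 + 2x^2 + 2x + 1) ≡ 2x^3 + x^2 + x + 2 (mod f). Check: (2x + 1)·(2x^3 + x^2 + x + 2) = x^4 + x^3 + 2x + 2 ≡ 1 (mod x^4 + x^3 + 2x + 1).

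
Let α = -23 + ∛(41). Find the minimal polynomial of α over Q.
m_α(x) = x^3 + 69x^2 + 1587x + 12126

Set β = α + 23 = ∛(41), so β^3 = 41. Then (α + 23)^3 - 41 = 0, i.e. α is a root of g(x) = (x + 23)^3 - 41 = x^3 + 69x^2 + 1587x + 12126. Since g(x) = h(x + 23) where h(x) = x^3 - 41, and h is irreducible over Q (because 41 is not a perfect cube, so h has no rational root, and a monic cubic with no rational root is irreducible), g is also irreducible (irreducibility is preserved under the substitution x → x + 23). Hence m_α(x) = x^3 + 69x^2 + 1587x + 12126.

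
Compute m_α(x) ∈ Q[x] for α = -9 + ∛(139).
m_α(x) = x^3 + 27x^2 + 243x + 590

Set β = α + 9 = ∛(139), so β^3 = 139. Then (α + 9)^3 - 139 = 0, i.e. α is a root of g(x) = (x + 9)^3 - 139 = x^3 + 27x^2 + 243x + 590. Since g(x) = h(x + 9) where h(x) = x^3 - 139, and h is irreducible over Q (because 139 is not a perfect cube, so h has no rational root, and a monic cubic with no rational root is irreducible), g is also irreducible (irreducibility is preserved under the substitution x → x + 9). Hence m_α(x) = x^3 + 27x^2 + 243x + 590.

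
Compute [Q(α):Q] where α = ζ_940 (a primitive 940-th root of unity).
[Q(α):Q] = 368

The minimal polynomial of ζ_940 over Q is the 940-th cyclotomic polynomial Φ_940(x), which is irreducible over Q and has degree φ(940) = 368. Hence [Q(α):Q] = φ(940) = 368.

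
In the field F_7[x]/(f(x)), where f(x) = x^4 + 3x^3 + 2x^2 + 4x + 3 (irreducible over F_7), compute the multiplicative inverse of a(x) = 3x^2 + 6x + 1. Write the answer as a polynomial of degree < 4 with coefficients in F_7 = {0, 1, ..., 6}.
a(x)^(-1) ≡ 4x^3 + 5x^2 + 2x + 3 (mod f(x))

Since f is irreducible over F_7, F_7[x]/(f) is a field and a(x) ≠ 0 has an inverse. Apply the extended Euclidean algorithm to f(x) and a(x) in F_7[x]: f(x) = (5x^2 + 5x + 3)·a(x) + (2x);  a(x) = (5x + 3)·(2x) + (1). The last nonzero remainder is the constant 1 = gcd(f, a) in F_7. Back-substituting through the division chain expresses 1 = s(x)·a(x) + t(x)·f(x) with s(x) ≡ 4x^3 + 5x^2 + 2x + 3 (mod f), so a(x)^(-1) ≡ s(x) = 4x^3 + 5x^2 + 2x + 3 (mod f). Check: (3x^2 + 6x + 1)·(4x^3 + 5x^2 + 2x + 3) = 5x^5 + 4x^4 + 5x^3 + 5x^2 + 6x + 3 ≡ 1 (mod x^4 + 3x^3 + 2x^2 + 4x + 3).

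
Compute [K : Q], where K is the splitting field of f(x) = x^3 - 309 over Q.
[K : Q] = 6

The roots of x^3 - 309 are ∛309, ω∛309, ω^2∛309 where ω = e^(2πi/3) is a primitive cube root of unity, so K = Q(∛309, ω). Now [Q(∛309):Q] = 3 (since 309 is not a perfect cube, x^3 - 309 is irreducible) and [Q(ω):Q] = 2. Both 2 and 3 divide [K:Q], and [K:Q] ≤ 3·2 = 6, so [K:Q] = 6. (Equivalently: Q(∛309) ⊂ R but ω ∉ R, so [K : Q(∛309)] = 2.)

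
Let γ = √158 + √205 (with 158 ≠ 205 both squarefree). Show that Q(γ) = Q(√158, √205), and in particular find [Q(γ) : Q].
[Q(γ) : Q] = 4 (equivalently, Q(γ) = Q(√158, √205))

Obviously Q(γ) ⊆ Q(√158, √205), and [Q(√158, √205):Q] = 4 (since 158, 205 are distinct squarefree integers > 1 with 32390 not a perfect square). To show equality we compute the minimal polynomial of γ. From γ = √158 + √205: γ^2 = 158 + 2√(32390) + 205 = 363 + 2√(32390), so γ^2 - 363 = 2√(32390); squaring, (γ^2 - 363)^2 = 4·32390, i.e. γ^4 - 726γ^2 + 131769 - 129560 = 0, i.e. γ^4 - 726γ^2 + 2209 = 0. So γ is a root of x^4 - 726x^2 + 2209. This polynomial is irreducible over Q: it has no rational root (each ±√158 ± √205 is irrational), and any factorization into two quadratics over Q would force √(32390) ∈ Q (pairing opposite roots) or √158, √205 ∈ Q (other pairings), all impossible. Hence [Q(γ):Q] = 4 = [Q(√158, √205):Q], so Q(γ) = Q(√158, √205).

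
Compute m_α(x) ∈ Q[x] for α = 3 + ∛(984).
m_α(x) = x^3 - 9x^2 + 27x - 1011

Set β = α - 3 = ∛(984), so β^3 = 984. Then (α - 3)^3 - 984 = 0, i.e. α is a root of g(x) = (x - 3)^3 - 984 = x^3 - 9x^2 + 27x - 1011. Since g(x) = h(x - 3) where h(x) = x^3 - 984, and h is irreducible over Q (because 984 is not a perfect cube, so h has no rational root, and a monic cubic with no rational root is irreducible), g is also irreducible (irreducibility is preserved under the substitution x → x - 3). Hence m_α(x) = x^3 - 9x^2 + 27x - 1011.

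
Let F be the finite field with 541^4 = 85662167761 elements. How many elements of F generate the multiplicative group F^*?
There are φ(85662167760) = 21006397440 primitive elements

F_q^* is cyclic of order q - 1 = 85662167760. A cyclic group of order m has exactly φ(m) generators. Here m = 85662167760 = 2^4 · 3^3 · 5 · 13 · 271 · 11257, so the number of primitive elements is φ(85662167760) = 21006397440.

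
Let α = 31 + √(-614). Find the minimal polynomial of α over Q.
m_α(x) = x^2 - 62x + 1575

From α - 31 = √(-614), squaring gives (α - 31)^2 = -614, i.e. α^2 - 62α + 961 = -614, so α^2 - 62α + 1575 = 0. The discriminant of x^2 - 62x + 1575 is (-62)^2 - 4·(1575) = 3844 - 6300 = -2456, and 4·(-614) is not a perfect square in Q since -614 is squarefree and ≠ 1. Hence x^2 - 62x + 1575 is irreducible over Q and is the minimal polynomial of α.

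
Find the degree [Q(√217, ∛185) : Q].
[Q(√217, ∛185) : Q] = 6

Let L = Q(√217, ∛185). Since Q(√217) ⊂ L and [Q(√217):Q] = 2, the tower law gives 2 | [L:Q]. Likewise Q(∛185) ⊂ L with [Q(∛185):Q] = 3 (because 185 is not a perfect cube), so 3 | [L:Q]. As gcd(2,3) = 1, [L:Q] is divisible by 6. Conversely L is generated over Q by √217 and ∛185, so [L:Q] ≤ 2·3 = 6. Therefore [Q(√217, ∛185) : Q] = 6.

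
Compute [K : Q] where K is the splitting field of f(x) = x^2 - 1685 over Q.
[K : Q] = 2

f(x) = x^2 - 1685 factors as (x - √1685)(x + √1685). The splitting field is K = Q(√1685). Since 1685 is squarefree and > 1, it is not a perfect square, so x^2 - 1685 is irreducible over Q and [Q(√1685) : Q] = 2. Hence [K : Q] = 2.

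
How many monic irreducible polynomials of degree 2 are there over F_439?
There are 96141 monic irreducible polynomials of degree 2 over F_439

Each element of F_{439^2} that lies in no proper subfield is a root of exactly one monic irreducible of degree 2 over F_439, and each such polynomial has 2 distinct roots in F_{439^2}. By Möbius inversion the count is N_439(2) = (1/2) Σ_{d|2} μ(2/d) · 439^d = (1/2)(μ(2)·439^1 + μ(1)·439^2) = 192282/2 = 96141.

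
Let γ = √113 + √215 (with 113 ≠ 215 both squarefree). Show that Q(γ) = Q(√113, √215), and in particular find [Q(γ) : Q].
[Q(γ) : Q] = 4 (equivalently, Q(γ) = Q(√113, √215))

Obviously Q(γ) ⊆ Q(√113, √215), and [Q(√113, √215):Q] = 4 (since 113, 215 are distinct squarefree integers > 1 with 24295 not a perfect square). To show equality we compute the minimal polynomial of γ. From γ = √113 + √215: γ^2 = 113 + 2√(24295) + 215 = 328 + 2√(24295), so γ^2 - 328 = 2√(24295); squaring, (γ^2 - 328)^2 = 4·24295, i.e. γ^4 - 656γ^2 + 107584 - 97180 = 0, i.e. γ^4 - 656γ^2 + 10404 = 0. So γ is a root of x^4 - 656x^2 + 10404. This polynomial is irreducible over Q: it has no rational root (each ±√113 ± √215 is irrational), and any factorization into two quadratics over Q would force √(24295) ∈ Q (pairing opposite roots) or √113, √215 ∈ Q (other pairings), all impossible. Hence [Q(γ):Q] = 4 = [Q(√113, √215):Q], so Q(γ) = Q(√113, √215).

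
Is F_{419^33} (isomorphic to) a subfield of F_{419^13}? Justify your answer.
No: F_{419^33} is not a subfield of F_{419^13}

F_{p^m} embeds in F_{p^n} iff m | n. Here 33 ∤ 13 (since 13 = 0·33 + 13 with remainder 13 ≠ 0), so F_{419^33} is not a subfield of F_{419^13}. Equivalently: if it were, the tower law would give 33 = [F_{419^33}:F_419] dividing [F_{419^13}:F_419] = 13, contradiction.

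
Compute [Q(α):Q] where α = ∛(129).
[Q(α):Q] = 3

The minimal polynomial of α is x^3 - 129, irreducible over Q since 129 is not a perfect cube (so x^3 - 129 has no rational root). Hence [Q(α):Q] = deg(m_α) = 3.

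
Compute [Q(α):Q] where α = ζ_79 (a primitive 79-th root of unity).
[Q(α):Q] = 78

The minimal polynomial of ζ_79 over Q is the 79-th cyclotomic polynomial Φ_79(x), which is irreducible over Q and has degree φ(79) = 78. Hence [Q(α):Q] = φ(79) = 78.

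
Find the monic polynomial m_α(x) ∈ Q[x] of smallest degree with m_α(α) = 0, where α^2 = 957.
m_α(x) = x^2 - 957

α satisfies α^2 - 957 = 0, so x^2 - 957 annihilates α. Since d = 957 is squarefree and ≠ 1, it is not a perfect square in Q, so x^2 - 957 has no rational root and is therefore irreducible over Q (a degree-2 polynomial over a field is irreducible iff it has no root). Hence m_α(x) = x^2 - 957.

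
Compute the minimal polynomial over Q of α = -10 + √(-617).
m_α(x) = x^2 + 20x + 717

From α + 10 = √(-617), squaring gives (α + 10)^2 = -617, i.e. α^2 + 20α + 100 = -617, so α^2 + 20α + 717 = 0. The discriminant of x^2 + 20x + 717 is (20)^2 - 4·(717) = 400 - 2868 = -2468, and 4·(-617) is not a perfect square in Q since -617 is squarefree and ≠ 1. Hence x^2 + 20x + 717 is irreducible over Q and is the minimal polynomial of α.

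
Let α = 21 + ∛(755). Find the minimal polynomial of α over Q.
m_α(x) = x^3 - 63x^2 + 1323x - 10016

Set β = α - 21 = ∛(755), so β^3 = 755. Then (α - 21)^3 - 755 = 0, i.e. α is a root of g(x) = (x - 21)^3 - 755 = x^3 - 63x^2 + 1323x - 10016. Since g(x) = h(x - 21) where h(x) = x^3 - 755, and h is irreducible over Q (because 755 is not a perfect cube, so h has no rational root, and a monic cubic with no rational root is irreducible), g is also irreducible (irreducibility is preserved under the substitution x → x - 21). Hence m_α(x) = x^3 - 63x^2 + 1323x - 10016.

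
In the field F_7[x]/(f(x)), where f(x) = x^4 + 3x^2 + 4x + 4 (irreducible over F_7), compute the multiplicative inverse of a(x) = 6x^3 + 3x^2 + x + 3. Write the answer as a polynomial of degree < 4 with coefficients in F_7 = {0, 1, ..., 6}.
a(x)^(-1) ≡ 3x^3 + 6x^2 + 3x + 6 (mod f(x))

Since f is irreducible over F_7, F_7[x]/(f) is a field and a(x) ≠ 0 has an inverse. Apply the extended Euclidean algorithm to f(x) and a(x) in F_7[x]: f(x) = (6x + 4)·a(x) + (6x^2 + 3x + 6);  a(x) = (x)·(6x^2 + 3x + 6) + (2x + 3);  (6x^2 + 3x + 6) = (3x + 4)·(2x + 3) + (1). The last nonzero remainder is the constant 1 = gcd(f, a) in F_7. Back-substituting through the division chain expresses 1 = s(x)·a(x) + t(x)·f(x) with s(x) ≡ 3x^3 + 6x^2 + 3x + 6 (mod f), so a(x)^(-1) ≡ s(x) = 3x^3 + 6x^2 + 3x + 6 (mod f). Check: (6x^3 + 3x^2 + x + 3)·(3x^3 + 6x^2 + 3x + 6) = 4x^6 + 3x^5 + 4x^4 + 4x^3 + 4x^2 + x + 4 ≡ 1 (mod x^4 + 3x^2 + 4x + 4).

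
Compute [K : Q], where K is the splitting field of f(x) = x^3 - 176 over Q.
[K : Q] = 6

The roots of x^3 - 176 are ∛176, ω∛176, ω^2∛176 where ω = e^(2πi/3) is a primitive cube root of unity, so K = Q(∛176, ω). Now [Q(∛176):Q] = 3 (since 176 is not a perfect cube, x^3 - 176 is irreducible) and [Q(ω):Q] = 2. Both 2 and 3 divide [K:Q], and [K:Q] ≤ 3·2 = 6, so [K:Q] = 6. (Equivalently: Q(∛176) ⊂ R but ω ∉ R, so [K : Q(∛176)] = 2.)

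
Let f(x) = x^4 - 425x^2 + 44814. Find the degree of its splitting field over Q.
[K : Q] = 4

Solving the quadratic in x^2: x^2 = (425 ± √(425^2 - 4·44814))/2 = (425 ± √1369)/2 = (425 ± 37)/2, giving x^2 = 231 or x^2 = 194. So f(x) = (x^2 - 231)(x^2 - 194) and the roots of f are ±√231, ±√194. Hence the splitting field is K = Q(√231, √194). Since 231 and 194 are distinct squarefree integers > 1, their product 44814 is not a perfect square, so √194 ∉ Q(√231). By the tower law [K:Q] = [Q(√231,√194):Q(√231)] · [Q(√231):Q] = 2 · 2 = 4.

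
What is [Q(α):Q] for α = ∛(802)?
[Q(α):Q] = 3

The minimal polynomial of α is x^3 - 802, irreducible over Q since 802 is not a perfect cube (so x^3 - 802 has no rational root). Hence [Q(α):Q] = deg(m_α) = 3.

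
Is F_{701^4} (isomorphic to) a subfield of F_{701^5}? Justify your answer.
No: F_{701^4} is not a subfield of F_{701^5}

F_{p^m} embeds in F_{p^n} iff m | n. Here 4 ∤ 5 (since 5 = 1·4 + 1 with remainder 1 ≠ 0), so F_{701^4} is not a subfield of F_{701^5}. Equivalently: if it were, the tower law would give 4 = [F_{701^4}:F_701] dividing [F_{701^5}:F_701] = 5, contradiction.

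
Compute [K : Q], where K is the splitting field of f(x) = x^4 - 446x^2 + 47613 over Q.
[K : Q] = 4

Solving the quadratic in x^2: x^2 = (446 ± √(446^2 - 4·47613))/2 = (446 ± √8464)/2 = (446 ± 92)/2, giving x^2 = 269 or x^2 = 177. So f(x) = (x^2 - 269)(x^2 - 177) and the roots of f are ±√269, ±√177. Hence the splitting field is K = Q(√269, √177). Since 269 and 177 are distinct squarefree integers > 1, their product 47613 is not a perfect square, so √177 ∉ Q(√269). By the tower law [K:Q] = [Q(√269,√177):Q(√269)] · [Q(√269):Q] = 2 · 2 = 4.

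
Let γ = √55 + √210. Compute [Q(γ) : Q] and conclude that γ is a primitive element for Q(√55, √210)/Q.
[Q(γ) : Q] = 4 (equivalently, Q(γ) = Q(√55, √210))

Obviously Q(γ) ⊆ Q(√55, √210), and [Q(√55, √210):Q] = 4 (since 55, 210 are distinct squarefree integers > 1 with 11550 not a perfect square). To show equality we compute the minimal polynomial of γ. From γ = √55 + √210: γ^2 = 55 + 2√(11550) + 210 = 265 + 2√(11550), so γ^2 - 265 = 2√(11550); squaring, (γ^2 - 265)^2 = 4·11550, i.e. γ^4 - 530γ^2 + 70225 - 46200 = 0, i.e. γ^4 - 530γ^2 + 24025 = 0. So γ is a root of x^4 - 530x^2 + 24025. This polynomial is irreducible over Q: it has no rational root (each ±√55 ± √210 is irrational), and any factorization into two quadratics over Q would force √(11550) ∈ Q (pairing opposite roots) or √55, √210 ∈ Q (other pairings), all impossible. Hence [Q(γ):Q] = 4 = [Q(√55, √210):Q], so Q(γ) = Q(√55, √210).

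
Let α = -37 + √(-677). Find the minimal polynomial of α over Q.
m_α(x) = x^2 + 74x + 2046

From α + 37 = √(-677), squaring gives (α + 37)^2 = -677, i.e. α^2 + 74α + 1369 = -677, so α^2 + 74α + 2046 = 0. The discriminant of x^2 + 74x + 2046 is (74)^2 - 4·(2046) = 5476 - 8184 = -2708, and 4·(-677) is not a perfect square in Q since -677 is squarefree and ≠ 1. Hence x^2 + 74x + 2046 is irreducible over Q and is the minimal polynomial of α.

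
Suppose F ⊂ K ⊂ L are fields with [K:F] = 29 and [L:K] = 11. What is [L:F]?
[L:F] = 319

The tower law says that for any tower of field extensions F ⊂ K ⊂ L with finite degrees, [L:F] = [L:K] · [K:F]. Here this gives [L:F] = 11 · 29 = 319.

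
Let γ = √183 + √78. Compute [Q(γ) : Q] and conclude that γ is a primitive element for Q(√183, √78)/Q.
[Q(γ) : Q] = 4 (equivalently, Q(γ) = Q(√183, √78))

Obviously Q(γ) ⊆ Q(√183, √78), and [Q(√183, √78):Q] = 4 (since 183, 78 are distinct squarefree integers > 1 with 14274 not a perfect square). To show equality we compute the minimal polynomial of γ. From γ = √183 + √78: γ^2 = 183 + 2√(14274) + 78 = 261 + 2√(14274), so γ^2 - 261 = 2√(14274); squaring, (γ^2 - 261)^2 = 4·14274, i.e. γ^4 - 522γ^2 + 68121 - 57096 = 0, i.e. γ^4 - 522γ^2 + 11025 = 0. So γ is a root of x^4 - 522x^2 + 11025. This polynomial is irreducible over Q: it has no rational root (each ±√183 ± √78 is irrational), and any factorization into two quadratics over Q would force √(14274) ∈ Q (pairing opposite roots) or √183, √78 ∈ Q (other pairings), all impossible. Hence [Q(γ):Q] = 4 = [Q(√183, √78):Q], so Q(γ) = Q(√183, √78).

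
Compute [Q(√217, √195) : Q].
[Q(√217, √195) : Q] = 4

[Q(√217):Q] = 2 (min poly x^2 - 217, irreducible since 217 is squarefree > 1). For the top step, suppose √195 ∈ Q(√217), say √195 = c + d√217 with c, d ∈ Q. Squaring: 195 = c^2 + 217d^2 + 2cd√217. Since √217 ∉ Q this forces 2cd = 0. If d = 0 then √195 = c ∈ Q, contradicting 195 squarefree > 1. If c = 0 then 195 = 217d^2, so 217·195 = (217d)^2 is a perfect square in Q — but 217·195 = 42315 is not a perfect square (since 217 and 195 are distinct squarefree integers). Contradiction. Hence √195 ∉ Q(√217), so x^2 - 195 stays irreducible over Q(√217) and [Q(√217, √195) : Q(√217)] = 2. By the tower law, [Q(√217, √195) : Q] = 2 · 2 = 4.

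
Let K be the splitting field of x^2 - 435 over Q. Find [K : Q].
[K : Q] = 2

f(x) = x^2 - 435 factors as (x - √435)(x + √435). The splitting field is K = Q(√435). Since 435 is squarefree and > 1, it is not a perfect square, so x^2 - 435 is irreducible over Q and [Q(√435) : Q] = 2. Hence [K : Q] = 2.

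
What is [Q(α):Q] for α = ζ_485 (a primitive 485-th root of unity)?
[Q(α):Q] = 384

The minimal polynomial of ζ_485 over Q is the 485-th cyclotomic polynomial Φ_485(x), which is irreducible over Q and has degree φ(485) = 384. Hence [Q(α):Q] = φ(485) = 384.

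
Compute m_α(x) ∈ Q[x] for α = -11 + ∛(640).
m_α(x) = x^3 + 33x^2 + 363x + 691

Set β = α + 11 = ∛(640), so β^3 = 640. Then (α + 11)^3 - 640 = 0, i.e. α is a root of g(x) = (x + 11)^3 - 640 = x^3 + 33x^2 + 363x + 691. Since g(x) = h(x + 11) where h(x) = x^3 - 640, and h is irreducible over Q (because 640 is not a perfect cube, so h has no rational root, and a monic cubic with no rational root is irreducible), g is also irreducible (irreducibility is preserved under the substitution x → x + 11). Hence m_α(x) = x^3 + 33x^2 + 363x + 691.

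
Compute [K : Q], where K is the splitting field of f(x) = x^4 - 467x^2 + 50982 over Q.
[K : Q] = 4

Solving the quadratic in x^2: x^2 = (467 ± √(467^2 - 4·50982))/2 = (467 ± √14161)/2 = (467 ± 119)/2, giving x^2 = 293 or x^2 = 174. So f(x) = (x^2 - 293)(x^2 - 174) and the roots of f are ±√293, ±√174. Hence the splitting field is K = Q(√293, √174). Since 293 and 174 are distinct squarefree integers > 1, their product 50982 is not a perfect square, so √174 ∉ Q(√293). By the tower law [K:Q] = [Q(√293,√174):Q(√293)] · [Q(√293):Q] = 2 · 2 = 4.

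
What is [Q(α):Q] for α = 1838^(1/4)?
[Q(α):Q] = 4

α is a root of x^4 - 1838. By Eisenstein's criterion at the prime p = 2 (which divides the constant term 1838 but p^2 = 4 does not, since 1838 is squarefree), x^4 - 1838 is irreducible over Q. Hence [Q(α):Q] = 4.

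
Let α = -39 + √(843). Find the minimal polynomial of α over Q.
m_α(x) = x^2 + 78x + 678

From α + 39 = √(843), squaring gives (α + 39)^2 = 843, i.e. α^2 + 78α + 1521 = 843, so α^2 + 78α + 678 = 0. The discriminant of x^2 + 78x + 678 is (78)^2 - 4·(678) = 6084 - 2712 = 3372, and 4·(843) is not a perfect square in Q since 843 is squarefree and ≠ 1. Hence x^2 + 78x + 678 is irreducible over Q and is the minimal polynomial of α.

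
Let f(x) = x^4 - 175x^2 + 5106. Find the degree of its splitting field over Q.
[K : Q] = 4

Solving the quadratic in x^2: x^2 = (175 ± √(175^2 - 4·5106))/2 = (175 ± √10201)/2 = (175 ± 101)/2, giving x^2 = 138 or x^2 = 37. So f(x) = (x^2 - 138)(x^2 - 37) and the roots of f are ±√138, ±√37. Hence the splitting field is K = Q(√138, √37). Since 138 and 37 are distinct squarefree integers > 1, their product 5106 is not a perfect square, so √37 ∉ Q(√138). By the tower law [K:Q] = [Q(√138,√37):Q(√138)] · [Q(√138):Q] = 2 · 2 = 4.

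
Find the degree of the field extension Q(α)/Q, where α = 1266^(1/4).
[Q(α):Q] = 4

α is a root of x^4 - 1266. By Eisenstein's criterion at the prime p = 2 (which divides the constant term 1266 but p^2 = 4 does not, since 1266 is squarefree), x^4 - 1266 is irreducible over Q. Hence [Q(α):Q] = 4.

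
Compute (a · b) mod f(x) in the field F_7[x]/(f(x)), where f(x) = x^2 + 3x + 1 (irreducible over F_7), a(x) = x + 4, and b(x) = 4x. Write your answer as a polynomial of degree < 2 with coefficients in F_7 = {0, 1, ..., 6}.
a · b ≡ 4x + 3 (mod f(x))

Multiply in F_7[x]: a(x)·b(x) = (x + 4)·(4x) = 4x^2 + 2x. This has degree ≥ 2, so divide by f(x) over F_7: 4x^2 + 2x = (4)·(x^2 + 3x + 1) + (4x + 3). Hence a·b ≡ 4x + 3 (mod f). (F_7[x]/(f) is a field with 7^2 = 49 elements since f is irreducible of degree 2.)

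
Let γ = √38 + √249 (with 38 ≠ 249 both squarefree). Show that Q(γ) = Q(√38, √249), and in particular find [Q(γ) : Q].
[Q(γ) : Q] = 4 (equivalently, Q(γ) = Q(√38, √249))

Obviously Q(γ) ⊆ Q(√38, √249), and [Q(√38, √249):Q] = 4 (since 38, 249 are distinct squarefree integers > 1 with 9462 not a perfect square). To show equality we compute the minimal polynomial of γ. From γ = √38 + √249: γ^2 = 38 + 2√(9462) + 249 = 287 + 2√(9462), so γ^2 - 287 = 2√(9462); squaring, (γ^2 - 287)^2 = 4·9462, i.e. γ^4 - 574γ^2 + 82369 - 37848 = 0, i.e. γ^4 - 574γ^2 + 44521 = 0. So γ is a root of x^4 - 574x^2 + 44521. This polynomial is irreducible over Q: it has no rational root (each ±√38 ± √249 is irrational), and any factorization into two quadratics over Q would force √(9462) ∈ Q (pairing opposite roots) or √38, √249 ∈ Q (other pairings), all impossible. Hence [Q(γ):Q] = 4 = [Q(√38, √249):Q], so Q(γ) = Q(√38, √249).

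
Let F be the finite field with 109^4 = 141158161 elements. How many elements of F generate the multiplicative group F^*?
There are φ(141158160) = 31518720 primitive elements

F_q^* is cyclic of order q - 1 = 141158160. A cyclic group of order m has exactly φ(m) generators. Here m = 141158160 = 2^4 · 3^3 · 5 · 11 · 13 · 457, so the number of primitive elements is φ(141158160) = 31518720.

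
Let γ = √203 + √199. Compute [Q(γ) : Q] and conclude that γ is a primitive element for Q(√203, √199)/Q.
[Q(γ) : Q] = 4 (equivalently, Q(γ) = Q(√203, √199))

Obviously Q(γ) ⊆ Q(√203, √199), and [Q(√203, √199):Q] = 4 (since 203, 199 are distinct squarefree integers > 1 with 40397 not a perfect square). To show equality we compute the minimal polynomial of γ. From γ = √203 + √199: γ^2 = 203 + 2√(40397) + 199 = 402 + 2√(40397), so γ^2 - 402 = 2√(40397); squaring, (γ^2 - 402)^2 = 4·40397, i.e. γ^4 - 804γ^2 + 161604 - 161588 = 0, i.e. γ^4 - 804γ^2 + 16 = 0. So γ is a root of x^4 - 804x^2 + 16. This polynomial is irreducible over Q: it has no rational root (each ±√203 ± √199 is irrational), and any factorization into two quadratics over Q would force √(40397) ∈ Q (pairing opposite roots) or √203, √199 ∈ Q (other pairings), all impossible. Hence [Q(γ):Q] = 4 = [Q(√203, √199):Q], so Q(γ) = Q(√203, √199).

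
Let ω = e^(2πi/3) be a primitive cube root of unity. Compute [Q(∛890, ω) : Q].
[Q(∛890, ω) : Q] = 6

[Q(∛890):Q] = 3 (min poly x^3 - 890, irreducible since 890 is not a perfect cube). [Q(ω):Q] = 2 (min poly x^2 + x + 1). Since Q(∛890) ⊂ R and ω ∉ R, we have ω ∉ Q(∛890), so x^2 + x + 1 remains irreducible over Q(∛890) and [Q(∛890, ω) : Q(∛890)] = 2. By the tower law, [Q(∛890, ω) : Q] = 3 · 2 = 6. (In fact Q(∛890, ω) is the splitting field of x^3 - 890 over Q.)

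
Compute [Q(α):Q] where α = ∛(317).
[Q(α):Q] = 3

The minimal polynomial of α is x^3 - 317, irreducible over Q since 317 is not a perfect cube (so x^3 - 317 has no rational root). Hence [Q(α):Q] = deg(m_α) = 3.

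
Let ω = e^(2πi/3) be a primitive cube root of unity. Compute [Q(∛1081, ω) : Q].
[Q(∛1081, ω) : Q] = 6

[Q(∛1081):Q] = 3 (min poly x^3 - 1081, irreducible since 1081 is not a perfect cube). [Q(ω):Q] = 2 (min poly x^2 + x + 1). Since Q(∛1081) ⊂ R and ω ∉ R, we have ω ∉ Q(∛1081), so x^2 + x + 1 remains irreducible over Q(∛1081) and [Q(∛1081, ω) : Q(∛1081)] = 2. By the tower law, [Q(∛1081, ω) : Q] = 3 · 2 = 6. (In fact Q(∛1081, ω) is the splitting field of x^3 - 1081 over Q.)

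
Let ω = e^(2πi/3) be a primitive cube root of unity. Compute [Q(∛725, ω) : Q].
[Q(∛725, ω) : Q] = 6

[Q(∛725):Q] = 3 (min poly x^3 - 725, irreducible since 725 is not a perfect cube). [Q(ω):Q] = 2 (min poly x^2 + x + 1). Since Q(∛725) ⊂ R and ω ∉ R, we have ω ∉ Q(∛725), so x^2 + x + 1 remains irreducible over Q(∛725) and [Q(∛725, ω) : Q(∛725)] = 2. By the tower law, [Q(∛725, ω) : Q] = 3 · 2 = 6. (In fact Q(∛725, ω) is the splitting field of x^3 - 725 over Q.)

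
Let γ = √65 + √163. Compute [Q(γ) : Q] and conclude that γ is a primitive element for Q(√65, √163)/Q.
[Q(γ) : Q] = 4 (equivalently, Q(γ) = Q(√65, √163))

Obviously Q(γ) ⊆ Q(√65, √163), and [Q(√65, √163):Q] = 4 (since 65, 163 are distinct squarefree integers > 1 with 10595 not a perfect square). To show equality we compute the minimal polynomial of γ. From γ = √65 + √163: γ^2 = 65 + 2√(10595) + 163 = 228 + 2√(10595), so γ^2 - 228 = 2√(10595); squaring, (γ^2 - 228)^2 = 4·10595, i.e. γ^4 - 456γ^2 + 51984 - 42380 = 0, i.e. γ^4 - 456γ^2 + 9604 = 0. So γ is a root of x^4 - 456x^2 + 9604. This polynomial is irreducible over Q: it has no rational root (each ±√65 ± √163 is irrational), and any factorization into two quadratics over Q would force √(10595) ∈ Q (pairing opposite roots) or √65, √163 ∈ Q (other pairings), all impossible. Hence [Q(γ):Q] = 4 = [Q(√65, √163):Q], so Q(γ) = Q(√65, √163).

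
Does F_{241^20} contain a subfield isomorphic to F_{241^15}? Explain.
No: F_{241^15} is not a subfield of F_{241^20}

F_{p^m} embeds in F_{p^n} iff m | n. Here 15 ∤ 20 (since 20 = 1·15 + 5 with remainder 5 ≠ 0), so F_{241^15} is not a subfield of F_{241^20}. Equivalently: if it were, the tower law would give 15 = [F_{241^15}:F_241] dividing [F_{241^20}:F_241] = 20, contradiction.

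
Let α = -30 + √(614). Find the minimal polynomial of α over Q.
m_α(x) = x^2 + 60x + 286

From α + 30 = √(614), squaring gives (α + 30)^2 = 614, i.e. α^2 + 60α + 900 = 614, so α^2 + 60α + 286 = 0. The discriminant of x^2 + 60x + 286 is (60)^2 - 4·(286) = 3600 - 1144 = 2456, and 4·(614) is not a perfect square in Q since 614 is squarefree and ≠ 1. Hence x^2 + 60x + 286 is irreducible over Q and is the minimal polynomial of α.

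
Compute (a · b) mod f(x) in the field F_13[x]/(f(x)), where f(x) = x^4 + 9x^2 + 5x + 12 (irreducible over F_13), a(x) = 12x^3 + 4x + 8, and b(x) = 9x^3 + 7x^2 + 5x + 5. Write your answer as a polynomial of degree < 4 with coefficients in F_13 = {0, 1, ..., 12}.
a · b ≡ 8x^3 + 4x^2 + 9 (mod f(x))

Multiply in F_13[x]: a(x)·b(x) = (12x^3 + 4x + 8)·(9x^3 + 7x^2 + 5x + 5) = 4x^6 + 6x^5 + 5x^4 + 4x^3 + 11x^2 + 8x + 1. This has degree ≥ 4, so divide by f(x) over F_13: 4x^6 + 6x^5 + 5x^4 + 4x^3 + 11x^2 + 8x + 1 = (4x^2 + 6x + 8)·(x^4 + 9x^2 + 5x + 12) + (8x^3 + 4x^2 + 9). Hence a·b ≡ 8x^3 + 4x^2 + 9 (mod f). (F_13[x]/(f) is a field with 13^4 = 28561 elements since f is irreducible of degree 4.)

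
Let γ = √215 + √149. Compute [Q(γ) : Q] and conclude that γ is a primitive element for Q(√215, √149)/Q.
[Q(γ) : Q] = 4 (equivalently, Q(γ) = Q(√215, √149))

Obviously Q(γ) ⊆ Q(√215, √149), and [Q(√215, √149):Q] = 4 (since 215, 149 are distinct squarefree integers > 1 with 32035 not a perfect square). To show equality we compute the minimal polynomial of γ. From γ = √215 + √149: γ^2 = 215 + 2√(32035) + 149 = 364 + 2√(32035), so γ^2 - 364 = 2√(32035); squaring, (γ^2 - 364)^2 = 4·32035, i.e. γ^4 - 728γ^2 + 132496 - 128140 = 0, i.e. γ^4 - 728γ^2 + 4356 = 0. So γ is a root of x^4 - 728x^2 + 4356. This polynomial is irreducible over Q: it has no rational root (each ±√215 ± √149 is irrational), and any factorization into two quadratics over Q would force √(32035) ∈ Q (pairing opposite roots) or √215, √149 ∈ Q (other pairings), all impossible. Hence [Q(γ):Q] = 4 = [Q(√215, √149):Q], so Q(γ) = Q(√215, √149).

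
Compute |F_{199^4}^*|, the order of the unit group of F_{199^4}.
|F_{199^4}^*| = 1568239200

F_{199^4} has 199^4 = 1568239201 elements; its multiplicative group consists of all nonzero elements, so |F_{199^4}^*| = 1568239201 - 1 = 1568239200. (It is cyclic since any finite subgroup of the multiplicative group of a field is cyclic.)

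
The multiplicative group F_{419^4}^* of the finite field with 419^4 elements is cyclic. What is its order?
|F_{419^4}^*| = 30821664720

F_{419^4} has 419^4 = 30821664721 elements; its multiplicative group consists of all nonzero elements, so |F_{419^4}^*| = 30821664721 - 1 = 30821664720. (It is cyclic since any finite subgroup of the multiplicative group of a field is cyclic.)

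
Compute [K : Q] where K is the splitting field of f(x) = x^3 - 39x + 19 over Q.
[K : Q] = 3

By the rational root test, any rational root of the monic integer polynomial f(x) = x^3 - 39x + 19 must be an integer dividing the constant term 19, i.e. one of ±{1, 19}. Evaluating: f(1) = -19, f(-1) = 57, f(19) = 6137, f(-19) = -6099; none is 0, so f has no rational root and is therefore irreducible over Q (a cubic with no linear factor over a field is irreducible). For an irreducible cubic, the Galois group is A_3 or S_3 according as the discriminant disc(f) = -4a^3 - 27b^2 = -4·(-39)^3 - 27·(19)^2 = 227529 is or is not a square in Q. Here disc(f) = 227529 = 477^2 is a perfect square in Q, so the Galois group of f over Q is contained in A_3, hence equals A_3 (cyclic of order 3). The splitting field has degree |A_3| = 3 over Q, so [K : Q] = 3.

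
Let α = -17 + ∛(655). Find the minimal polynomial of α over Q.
m_α(x) = x^3 + 51x^2 + 867x + 4258

Set β = α + 17 = ∛(655), so β^3 = 655. Then (α + 17)^3 - 655 = 0, i.e. α is a root of g(x) = (x + 17)^3 - 655 = x^3 + 51x^2 + 867x + 4258. Since g(x) = h(x + 17) where h(x) = x^3 - 655, and h is irreducible over Q (because 655 is not a perfect cube, so h has no rational root, and a monic cubic with no rational root is irreducible), g is also irreducible (irreducibility is preserved under the substitution x → x + 17). Hence m_α(x) = x^3 + 51x^2 + 867x + 4258.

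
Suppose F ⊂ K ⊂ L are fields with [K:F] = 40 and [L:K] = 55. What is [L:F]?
[L:F] = 2200

The tower law says that for any tower of field extensions F ⊂ K ⊂ L with finite degrees, [L:F] = [L:K] · [K:F]. Here this gives [L:F] = 55 · 40 = 2200.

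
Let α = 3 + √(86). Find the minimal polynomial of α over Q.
m_α(x) = x^2 - 6x - 77

From α - 3 = √(86), squaring gives (α - 3)^2 = 86, i.e. α^2 - 6α + 9 = 86, so α^2 - 6α - 77 = 0. The discriminant of x^2 - 6x - 77 is (-6)^2 - 4·(-77) = 36 + 308 = 344, and 4·(86) is not a perfect square in Q since 86 is squarefree and ≠ 1. Hence x^2 - 6x - 77 is irreducible over Q and is the minimal polynomial of α.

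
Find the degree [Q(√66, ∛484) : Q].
[Q(√66, ∛484) : Q] = 6

Let L = Q(√66, ∛484). Since Q(√66) ⊂ L and [Q(√66):Q] = 2, the tower law gives 2 | [L:Q]. Likewise Q(∛484) ⊂ L with [Q(∛484):Q] = 3 (because 484 is not a perfect cube), so 3 | [L:Q]. As gcd(2,3) = 1, [L:Q] is divisible by 6. Conversely L is generated over Q by √66 and ∛484, so [L:Q] ≤ 2·3 = 6. Therefore [Q(√66, ∛484) : Q] = 6.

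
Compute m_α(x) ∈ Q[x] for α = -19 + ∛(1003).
m_α(x) = x^3 + 57x^2 + 1083x + 5856

Set β = α + 19 = ∛(1003), so β^3 = 1003. Then (α + 19)^3 - 1003 = 0, i.e. α is a root of g(x) = (x + 19)^3 - 1003 = x^3 + 57x^2 + 1083x + 5856. Since g(x) = h(x + 19) where h(x) = x^3 - 1003, and h is irreducible over Q (because 1003 is not a perfect cube, so h has no rational root, and a monic cubic with no rational root is irreducible), g is also irreducible (irreducibility is preserved under the substitution x → x + 19). Hence m_α(x) = x^3 + 57x^2 + 1083x + 5856.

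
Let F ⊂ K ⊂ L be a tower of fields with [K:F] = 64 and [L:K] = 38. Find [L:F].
[L:F] = 2432

The tower law says that for any tower of field extensions F ⊂ K ⊂ L with finite degrees, [L:F] = [L:K] · [K:F]. Here this gives [L:F] = 38 · 64 = 2432.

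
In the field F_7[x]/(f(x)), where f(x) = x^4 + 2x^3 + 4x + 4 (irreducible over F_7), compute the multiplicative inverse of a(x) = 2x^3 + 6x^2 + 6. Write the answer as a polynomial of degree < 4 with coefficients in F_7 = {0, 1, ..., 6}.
a(x)^(-1) ≡ 4x^3 + 4x^2 + 5x + 5 (mod f(x))

Since f is irreducible over F_7, F_7[x]/(f) is a field and a(x) ≠ 0 has an inverse. Apply the extended Euclidean algorithm to f(x) and a(x) in F_7[x]: f(x) = (4x + 3)·a(x) + (3x^2 + x);  a(x) = (3x + 1)·(3x^2 + x) + (6x + 6);  (3x^2 + x) = (4x + 2)·(6x + 6) + (2). The last nonzero remainder is the constant 2 = gcd(f, a) in F_7. Back-substituting through the division chain expresses 2 = s(x)·a(x) + t(x)·f(x) with s(x) ≡ x^3 + x^2 + 3x + 3 (mod f), so (x^3 + x^2 + 3x + 3)·a(x) ≡ 2 (mod f). Multiplying by 2^(-1) ≡ 4 in F_7 gives a(x)^(-1) ≡ 4·(x^3 + x^2 + 3x + 3) ≡ 4x^3 + 4x^2 + 5x + 5 (mod f). Check: (2x^3 + 6x^2 + 6)·(4x^3 + 4x^2 + 5x + 5) = x^6 + 4x^5 + 6x^4 + x^3 + 5x^2 + 2x + 2 ≡ 1 (mod x^4 + 2x^3 + 4x + 4).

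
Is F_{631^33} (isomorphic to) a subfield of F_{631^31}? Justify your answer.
No: F_{631^33} is not a subfield of F_{631^31}

F_{p^m} embeds in F_{p^n} iff m | n. Here 33 ∤ 31 (since 31 = 0·33 + 31 with remainder 31 ≠ 0), so F_{631^33} is not a subfield of F_{631^31}. Equivalently: if it were, the tower law would give 33 = [F_{631^33}:F_631] dividing [F_{631^31}:F_631] = 31, contradiction.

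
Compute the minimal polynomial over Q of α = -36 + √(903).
m_α(x) = x^2 + 72x + 393

From α + 36 = √(903), squaring gives (α + 36)^2 = 903, i.e. α^2 + 72α + 1296 = 903, so α^2 + 72α + 393 = 0. The discriminant of x^2 + 72x + 393 is (72)^2 - 4·(393) = 5184 - 1572 = 3612, and 4·(903) is not a perfect square in Q since 903 is squarefree and ≠ 1. Hence x^2 + 72x + 393 is irreducible over Q and is the minimal polynomial of α.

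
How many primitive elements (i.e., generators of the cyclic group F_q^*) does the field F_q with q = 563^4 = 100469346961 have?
There are φ(100469346960) = 25204408320 primitive elements

F_q^* is cyclic of order q - 1 = 100469346960. A cyclic group of order m has exactly φ(m) generators. Here m = 100469346960 = 2^4 · 3 · 5 · 29 · 47 · 281 · 1093, so the number of primitive elements is φ(100469346960) = 25204408320.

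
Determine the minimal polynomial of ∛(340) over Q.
m_α(x) = x^3 - 340

α satisfies α^3 = 340, so x^3 - 340 annihilates α. By the rational root test, a rational root p/q (in lowest terms) of x^3 - 340 would satisfy p^3 = 340 q^3, forcing q = 1 and p^3 = 340; but 340 is not a perfect cube, contradiction. A monic cubic over Q with no rational root is irreducible (any nontrivial factorization would include a linear factor). Hence x^3 - 340 is the minimal polynomial of α, and in particular [Q(α):Q] = 3.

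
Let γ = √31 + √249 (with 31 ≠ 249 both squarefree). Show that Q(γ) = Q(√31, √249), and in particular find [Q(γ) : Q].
[Q(γ) : Q] = 4 (equivalently, Q(γ) = Q(√31, √249))

Obviously Q(γ) ⊆ Q(√31, √249), and [Q(√31, √249):Q] = 4 (since 31, 249 are distinct squarefree integers > 1 with 7719 not a perfect square). To show equality we compute the minimal polynomial of γ. From γ = √31 + √249: γ^2 = 31 + 2√(7719) + 249 = 280 + 2√(7719), so γ^2 - 280 = 2√(7719); squaring, (γ^2 - 280)^2 = 4·7719, i.e. γ^4 - 560γ^2 + 78400 - 30876 = 0, i.e. γ^4 - 560γ^2 + 47524 = 0. So γ is a root of x^4 - 560x^2 + 47524. This polynomial is irreducible over Q: it has no rational root (each ±√31 ± √249 is irrational), and any factorization into two quadratics over Q would force √(7719) ∈ Q (pairing opposite roots) or √31, √249 ∈ Q (other pairings), all impossible. Hence [Q(γ):Q] = 4 = [Q(√31, √249):Q], so Q(γ) = Q(√31, √249).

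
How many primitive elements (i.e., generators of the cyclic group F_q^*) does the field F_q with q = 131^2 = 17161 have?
There are φ(17160) = 3840 primitive elements

F_q^* is cyclic of order q - 1 = 17160. A cyclic group of order m has exactly φ(m) generators. Here m = 17160 = 2^3 · 3 · 5 · 11 · 13, so the number of primitive elements is φ(17160) = 3840.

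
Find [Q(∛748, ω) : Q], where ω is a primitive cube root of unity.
[Q(∛748, ω) : Q] = 6

[Q(∛748):Q] = 3 (min poly x^3 - 748, irreducible since 748 is not a perfect cube). [Q(ω):Q] = 2 (min poly x^2 + x + 1). Since Q(∛748) ⊂ R and ω ∉ R, we have ω ∉ Q(∛748), so x^2 + x + 1 remains irreducible over Q(∛748) and [Q(∛748, ω) : Q(∛748)] = 2. By the tower law, [Q(∛748, ω) : Q] = 3 · 2 = 6. (In fact Q(∛748, ω) is the splitting field of x^3 - 748 over Q.)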